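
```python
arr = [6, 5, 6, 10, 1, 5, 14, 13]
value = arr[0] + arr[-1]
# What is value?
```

arr has length 8. arr[0] = 6.
arr has length 8. Negative index -1 maps to positive index 8 + (-1) = 7. arr[7] = 13.
Sum: 6 + 13 = 19.

19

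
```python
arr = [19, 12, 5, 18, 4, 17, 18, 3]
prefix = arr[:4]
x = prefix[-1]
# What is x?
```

arr has length 8. The slice arr[:4] selects indices [0, 1, 2, 3] (0->19, 1->12, 2->5, 3->18), giving [19, 12, 5, 18]. So prefix = [19, 12, 5, 18]. Then prefix[-1] = 18.

18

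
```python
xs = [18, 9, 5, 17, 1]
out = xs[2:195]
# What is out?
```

xs has length 5. The slice xs[2:195] selects indices [2, 3, 4] (2->5, 3->17, 4->1), giving [5, 17, 1].

[5, 17, 1]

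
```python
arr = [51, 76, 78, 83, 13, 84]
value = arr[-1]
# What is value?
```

arr has length 6. Negative index -1 maps to positive index 6 + (-1) = 5. arr[5] = 84.

84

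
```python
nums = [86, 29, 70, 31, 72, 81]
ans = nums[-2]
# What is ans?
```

nums has length 6. Negative index -2 maps to positive index 6 + (-2) = 4. nums[4] = 72.

72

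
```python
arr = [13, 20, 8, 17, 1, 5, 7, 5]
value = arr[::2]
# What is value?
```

arr has length 8. The slice arr[::2] selects indices [0, 2, 4, 6] (0->13, 2->8, 4->1, 6->7), giving [13, 8, 1, 7].

[13, 8, 1, 7]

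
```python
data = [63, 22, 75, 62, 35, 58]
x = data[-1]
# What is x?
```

data has length 6. Negative index -1 maps to positive index 6 + (-1) = 5. data[5] = 58.

58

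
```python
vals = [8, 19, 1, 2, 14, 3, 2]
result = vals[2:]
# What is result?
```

vals has length 7. The slice vals[2:] selects indices [2, 3, 4, 5, 6] (2->1, 3->2, 4->14, 5->3, 6->2), giving [1, 2, 14, 3, 2].

[1, 2, 14, 3, 2]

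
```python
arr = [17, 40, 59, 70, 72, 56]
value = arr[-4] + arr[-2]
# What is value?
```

arr has length 6. Negative index -4 maps to positive index 6 + (-4) = 2. arr[2] = 59.
arr has length 6. Negative index -2 maps to positive index 6 + (-2) = 4. arr[4] = 72.
Sum: 59 + 72 = 131.

131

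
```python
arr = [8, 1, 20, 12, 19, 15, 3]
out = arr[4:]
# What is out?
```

arr has length 7. The slice arr[4:] selects indices [4, 5, 6] (4->19, 5->15, 6->3), giving [19, 15, 3].

[19, 15, 3]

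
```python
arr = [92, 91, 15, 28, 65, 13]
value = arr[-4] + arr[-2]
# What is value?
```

arr has length 6. Negative index -4 maps to positive index 6 + (-4) = 2. arr[2] = 15.
arr has length 6. Negative index -2 maps to positive index 6 + (-2) = 4. arr[4] = 65.
Sum: 15 + 65 = 80.

80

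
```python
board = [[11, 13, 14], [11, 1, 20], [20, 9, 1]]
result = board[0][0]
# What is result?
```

board[0] = [11, 13, 14]. Taking column 0 of that row yields 11.

11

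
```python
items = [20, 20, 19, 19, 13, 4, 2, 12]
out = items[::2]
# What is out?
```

items has length 8. The slice items[::2] selects indices [0, 2, 4, 6] (0->20, 2->19, 4->13, 6->2), giving [20, 19, 13, 2].

[20, 19, 13, 2]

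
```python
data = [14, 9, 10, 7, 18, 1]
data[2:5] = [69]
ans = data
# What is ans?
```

data starts as [14, 9, 10, 7, 18, 1] (length 6). The slice data[2:5] covers indices [2, 3, 4] with values [10, 7, 18]. Replacing that slice with [69] (different length) produces [14, 9, 69, 1].

[14, 9, 69, 1]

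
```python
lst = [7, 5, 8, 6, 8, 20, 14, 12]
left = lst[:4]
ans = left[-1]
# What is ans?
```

lst has length 8. The slice lst[:4] selects indices [0, 1, 2, 3] (0->7, 1->5, 2->8, 3->6), giving [7, 5, 8, 6]. So left = [7, 5, 8, 6]. Then left[-1] = 6.

6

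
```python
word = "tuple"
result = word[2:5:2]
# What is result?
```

word has length 5. The slice word[2:5:2] selects indices [2, 4] (2->'p', 4->'e'), giving 'pe'.

'pe'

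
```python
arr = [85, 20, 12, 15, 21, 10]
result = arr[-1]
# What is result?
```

arr has length 6. Negative index -1 maps to positive index 6 + (-1) = 5. arr[5] = 10.

10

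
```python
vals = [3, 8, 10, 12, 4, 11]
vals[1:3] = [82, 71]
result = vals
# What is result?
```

vals starts as [3, 8, 10, 12, 4, 11] (length 6). The slice vals[1:3] covers indices [1, 2] with values [8, 10]. Replacing that slice with [82, 71] (same length) produces [3, 82, 71, 12, 4, 11].

[3, 82, 71, 12, 4, 11]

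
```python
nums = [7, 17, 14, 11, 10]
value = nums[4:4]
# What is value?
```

nums has length 5. The slice nums[4:4] resolves to an empty index range, so the result is [].

[]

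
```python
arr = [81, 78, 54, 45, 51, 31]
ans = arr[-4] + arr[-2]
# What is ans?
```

arr has length 6. Negative index -4 maps to positive index 6 + (-4) = 2. arr[2] = 54.
arr has length 6. Negative index -2 maps to positive index 6 + (-2) = 4. arr[4] = 51.
Sum: 54 + 51 = 105.

105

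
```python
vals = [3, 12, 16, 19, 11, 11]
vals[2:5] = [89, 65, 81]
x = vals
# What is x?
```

vals starts as [3, 12, 16, 19, 11, 11] (length 6). The slice vals[2:5] covers indices [2, 3, 4] with values [16, 19, 11]. Replacing that slice with [89, 65, 81] (same length) produces [3, 12, 89, 65, 81, 11].

[3, 12, 89, 65, 81, 11]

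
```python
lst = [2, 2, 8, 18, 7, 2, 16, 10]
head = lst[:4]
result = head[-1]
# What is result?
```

lst has length 8. The slice lst[:4] selects indices [0, 1, 2, 3] (0->2, 1->2, 2->8, 3->18), giving [2, 2, 8, 18]. So head = [2, 2, 8, 18]. Then head[-1] = 18.

18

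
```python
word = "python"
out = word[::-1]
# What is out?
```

word has length 6. The slice word[::-1] selects indices [5, 4, 3, 2, 1, 0] (5->'n', 4->'o', 3->'h', 2->'t', 1->'y', 0->'p'), giving 'nohtyp'.

'nohtyp'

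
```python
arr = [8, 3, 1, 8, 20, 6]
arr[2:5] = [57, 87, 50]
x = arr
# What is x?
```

arr starts as [8, 3, 1, 8, 20, 6] (length 6). The slice arr[2:5] covers indices [2, 3, 4] with values [1, 8, 20]. Replacing that slice with [57, 87, 50] (same length) produces [8, 3, 57, 87, 50, 6].

[8, 3, 57, 87, 50, 6]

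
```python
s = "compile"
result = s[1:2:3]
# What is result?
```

s has length 7. The slice s[1:2:3] selects indices [1] (1->'o'), giving 'o'.

'o'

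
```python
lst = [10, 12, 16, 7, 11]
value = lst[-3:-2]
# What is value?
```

lst has length 5. The slice lst[-3:-2] selects indices [2] (2->16), giving [16].

[16]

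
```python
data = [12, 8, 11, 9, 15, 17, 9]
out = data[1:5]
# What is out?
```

data has length 7. The slice data[1:5] selects indices [1, 2, 3, 4] (1->8, 2->11, 3->9, 4->15), giving [8, 11, 9, 15].

[8, 11, 9, 15]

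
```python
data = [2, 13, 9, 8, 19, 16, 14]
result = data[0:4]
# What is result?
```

data has length 7. The slice data[0:4] selects indices [0, 1, 2, 3] (0->2, 1->13, 2->9, 3->8), giving [2, 13, 9, 8].

[2, 13, 9, 8]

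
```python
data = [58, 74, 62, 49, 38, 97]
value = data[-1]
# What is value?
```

data has length 6. Negative index -1 maps to positive index 6 + (-1) = 5. data[5] = 97.

97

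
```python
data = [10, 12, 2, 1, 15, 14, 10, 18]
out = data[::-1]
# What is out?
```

data has length 8. The slice data[::-1] selects indices [7, 6, 5, 4, 3, 2, 1, 0] (7->18, 6->10, 5->14, 4->15, 3->1, 2->2, 1->12, 0->10), giving [18, 10, 14, 15, 1, 2, 12, 10].

[18, 10, 14, 15, 1, 2, 12, 10]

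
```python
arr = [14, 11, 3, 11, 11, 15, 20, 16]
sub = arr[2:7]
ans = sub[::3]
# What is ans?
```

arr has length 8. The slice arr[2:7] selects indices [2, 3, 4, 5, 6] (2->3, 3->11, 4->11, 5->15, 6->20), giving [3, 11, 11, 15, 20]. So sub = [3, 11, 11, 15, 20]. sub has length 5. The slice sub[::3] selects indices [0, 3] (0->3, 3->15), giving [3, 15].

[3, 15]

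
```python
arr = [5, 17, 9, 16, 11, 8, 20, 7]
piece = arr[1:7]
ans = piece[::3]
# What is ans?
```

arr has length 8. The slice arr[1:7] selects indices [1, 2, 3, 4, 5, 6] (1->17, 2->9, 3->16, 4->11, 5->8, 6->20), giving [17, 9, 16, 11, 8, 20]. So piece = [17, 9, 16, 11, 8, 20]. piece has length 6. The slice piece[::3] selects indices [0, 3] (0->17, 3->11), giving [17, 11].

[17, 11]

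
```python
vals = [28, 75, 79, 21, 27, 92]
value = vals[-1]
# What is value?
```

vals has length 6. Negative index -1 maps to positive index 6 + (-1) = 5. vals[5] = 92.

92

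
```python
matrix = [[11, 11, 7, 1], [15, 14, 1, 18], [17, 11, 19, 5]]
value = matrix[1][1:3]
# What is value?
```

matrix[1] = [15, 14, 1, 18]. matrix[1] has length 4. The slice matrix[1][1:3] selects indices [1, 2] (1->14, 2->1), giving [14, 1].

[14, 1]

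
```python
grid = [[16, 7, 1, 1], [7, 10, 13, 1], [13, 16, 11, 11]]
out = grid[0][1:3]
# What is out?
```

grid[0] = [16, 7, 1, 1]. grid[0] has length 4. The slice grid[0][1:3] selects indices [1, 2] (1->7, 2->1), giving [7, 1].

[7, 1]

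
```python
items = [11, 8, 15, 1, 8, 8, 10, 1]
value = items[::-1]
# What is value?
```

items has length 8. The slice items[::-1] selects indices [7, 6, 5, 4, 3, 2, 1, 0] (7->1, 6->10, 5->8, 4->8, 3->1, 2->15, 1->8, 0->11), giving [1, 10, 8, 8, 1, 15, 8, 11].

[1, 10, 8, 8, 1, 15, 8, 11]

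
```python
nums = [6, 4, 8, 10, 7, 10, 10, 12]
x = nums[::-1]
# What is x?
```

nums has length 8. The slice nums[::-1] selects indices [7, 6, 5, 4, 3, 2, 1, 0] (7->12, 6->10, 5->10, 4->7, 3->10, 2->8, 1->4, 0->6), giving [12, 10, 10, 7, 10, 8, 4, 6].

[12, 10, 10, 7, 10, 8, 4, 6]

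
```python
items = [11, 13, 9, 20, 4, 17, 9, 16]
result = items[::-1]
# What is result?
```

items has length 8. The slice items[::-1] selects indices [7, 6, 5, 4, 3, 2, 1, 0] (7->16, 6->9, 5->17, 4->4, 3->20, 2->9, 1->13, 0->11), giving [16, 9, 17, 4, 20, 9, 13, 11].

[16, 9, 17, 4, 20, 9, 13, 11]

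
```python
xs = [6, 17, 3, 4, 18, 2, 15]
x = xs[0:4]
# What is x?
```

xs has length 7. The slice xs[0:4] selects indices [0, 1, 2, 3] (0->6, 1->17, 2->3, 3->4), giving [6, 17, 3, 4].

[6, 17, 3, 4]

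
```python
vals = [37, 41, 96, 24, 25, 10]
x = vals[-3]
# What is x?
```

vals has length 6. Negative index -3 maps to positive index 6 + (-3) = 3. vals[3] = 24.

24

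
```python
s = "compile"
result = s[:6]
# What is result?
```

s has length 7. The slice s[:6] selects indices [0, 1, 2, 3, 4, 5] (0->'c', 1->'o', 2->'m', 3->'p', 4->'i', 5->'l'), giving 'compil'.

'compil'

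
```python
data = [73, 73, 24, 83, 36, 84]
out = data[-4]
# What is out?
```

data has length 6. Negative index -4 maps to positive index 6 + (-4) = 2. data[2] = 24.

24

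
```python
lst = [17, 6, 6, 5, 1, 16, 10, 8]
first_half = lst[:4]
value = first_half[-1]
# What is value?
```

lst has length 8. The slice lst[:4] selects indices [0, 1, 2, 3] (0->17, 1->6, 2->6, 3->5), giving [17, 6, 6, 5]. So first_half = [17, 6, 6, 5]. Then first_half[-1] = 5.

5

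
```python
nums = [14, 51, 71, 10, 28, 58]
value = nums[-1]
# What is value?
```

nums has length 6. Negative index -1 maps to positive index 6 + (-1) = 5. nums[5] = 58.

58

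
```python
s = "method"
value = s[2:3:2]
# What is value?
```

s has length 6. The slice s[2:3:2] selects indices [2] (2->'t'), giving 't'.

't'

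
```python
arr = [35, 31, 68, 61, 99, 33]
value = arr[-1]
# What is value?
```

arr has length 6. Negative index -1 maps to positive index 6 + (-1) = 5. arr[5] = 33.

33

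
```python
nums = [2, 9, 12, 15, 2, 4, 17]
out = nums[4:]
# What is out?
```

nums has length 7. The slice nums[4:] selects indices [4, 5, 6] (4->2, 5->4, 6->17), giving [2, 4, 17].

[2, 4, 17]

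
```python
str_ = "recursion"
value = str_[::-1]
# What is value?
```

str_ has length 9. The slice str_[::-1] selects indices [8, 7, 6, 5, 4, 3, 2, 1, 0] (8->'n', 7->'o', 6->'i', 5->'s', 4->'r', 3->'u', 2->'c', 1->'e', 0->'r'), giving 'noisrucer'.

'noisrucer'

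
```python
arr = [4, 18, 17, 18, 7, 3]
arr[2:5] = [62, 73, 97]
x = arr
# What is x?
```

arr starts as [4, 18, 17, 18, 7, 3] (length 6). The slice arr[2:5] covers indices [2, 3, 4] with values [17, 18, 7]. Replacing that slice with [62, 73, 97] (same length) produces [4, 18, 62, 73, 97, 3].

[4, 18, 62, 73, 97, 3]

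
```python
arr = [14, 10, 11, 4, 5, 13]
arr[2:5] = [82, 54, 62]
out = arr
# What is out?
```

arr starts as [14, 10, 11, 4, 5, 13] (length 6). The slice arr[2:5] covers indices [2, 3, 4] with values [11, 4, 5]. Replacing that slice with [82, 54, 62] (same length) produces [14, 10, 82, 54, 62, 13].

[14, 10, 82, 54, 62, 13]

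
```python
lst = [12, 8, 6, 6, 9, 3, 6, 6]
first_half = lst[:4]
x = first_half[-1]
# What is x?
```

lst has length 8. The slice lst[:4] selects indices [0, 1, 2, 3] (0->12, 1->8, 2->6, 3->6), giving [12, 8, 6, 6]. So first_half = [12, 8, 6, 6]. Then first_half[-1] = 6.

6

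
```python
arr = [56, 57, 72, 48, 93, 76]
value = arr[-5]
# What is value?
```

arr has length 6. Negative index -5 maps to positive index 6 + (-5) = 1. arr[1] = 57.

57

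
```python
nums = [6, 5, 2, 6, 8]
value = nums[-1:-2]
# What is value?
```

nums has length 5. The slice nums[-1:-2] resolves to an empty index range, so the result is [].

[]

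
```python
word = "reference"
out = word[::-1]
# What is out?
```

word has length 9. The slice word[::-1] selects indices [8, 7, 6, 5, 4, 3, 2, 1, 0] (8->'e', 7->'c', 6->'n', 5->'e', 4->'r', 3->'e', 2->'f', 1->'e', 0->'r'), giving 'ecnerefer'.

'ecnerefer'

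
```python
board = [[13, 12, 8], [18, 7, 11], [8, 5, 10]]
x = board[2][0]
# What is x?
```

board[2] = [8, 5, 10]. Taking column 0 of that row yields 8.

8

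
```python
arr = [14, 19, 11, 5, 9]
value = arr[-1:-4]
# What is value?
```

arr has length 5. The slice arr[-1:-4] resolves to an empty index range, so the result is [].

[]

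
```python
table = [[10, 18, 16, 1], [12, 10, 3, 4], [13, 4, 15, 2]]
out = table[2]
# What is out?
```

table has 3 rows. Row 2 is [13, 4, 15, 2].

[13, 4, 15, 2]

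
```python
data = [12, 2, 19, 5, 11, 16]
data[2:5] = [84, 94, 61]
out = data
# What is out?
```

data starts as [12, 2, 19, 5, 11, 16] (length 6). The slice data[2:5] covers indices [2, 3, 4] with values [19, 5, 11]. Replacing that slice with [84, 94, 61] (same length) produces [12, 2, 84, 94, 61, 16].

[12, 2, 84, 94, 61, 16]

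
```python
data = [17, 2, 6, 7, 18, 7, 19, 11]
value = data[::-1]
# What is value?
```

data has length 8. The slice data[::-1] selects indices [7, 6, 5, 4, 3, 2, 1, 0] (7->11, 6->19, 5->7, 4->18, 3->7, 2->6, 1->2, 0->17), giving [11, 19, 7, 18, 7, 6, 2, 17].

[11, 19, 7, 18, 7, 6, 2, 17]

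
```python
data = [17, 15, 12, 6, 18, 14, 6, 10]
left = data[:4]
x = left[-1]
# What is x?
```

data has length 8. The slice data[:4] selects indices [0, 1, 2, 3] (0->17, 1->15, 2->12, 3->6), giving [17, 15, 12, 6]. So left = [17, 15, 12, 6]. Then left[-1] = 6.

6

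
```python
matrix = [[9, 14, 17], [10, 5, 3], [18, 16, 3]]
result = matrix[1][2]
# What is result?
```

matrix[1] = [10, 5, 3]. Taking column 2 of that row yields 3.

3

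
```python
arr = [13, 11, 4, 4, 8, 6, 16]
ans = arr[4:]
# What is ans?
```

arr has length 7. The slice arr[4:] selects indices [4, 5, 6] (4->8, 5->6, 6->16), giving [8, 6, 16].

[8, 6, 16]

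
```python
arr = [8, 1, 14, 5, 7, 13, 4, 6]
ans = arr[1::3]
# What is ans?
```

arr has length 8. The slice arr[1::3] selects indices [1, 4, 7] (1->1, 4->7, 7->6), giving [1, 7, 6].

[1, 7, 6]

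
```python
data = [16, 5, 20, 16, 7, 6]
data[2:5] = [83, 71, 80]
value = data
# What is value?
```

data starts as [16, 5, 20, 16, 7, 6] (length 6). The slice data[2:5] covers indices [2, 3, 4] with values [20, 16, 7]. Replacing that slice with [83, 71, 80] (same length) produces [16, 5, 83, 71, 80, 6].

[16, 5, 83, 71, 80, 6]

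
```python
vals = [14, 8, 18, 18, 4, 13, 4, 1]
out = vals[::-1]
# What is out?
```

vals has length 8. The slice vals[::-1] selects indices [7, 6, 5, 4, 3, 2, 1, 0] (7->1, 6->4, 5->13, 4->4, 3->18, 2->18, 1->8, 0->14), giving [1, 4, 13, 4, 18, 18, 8, 14].

[1, 4, 13, 4, 18, 18, 8, 14]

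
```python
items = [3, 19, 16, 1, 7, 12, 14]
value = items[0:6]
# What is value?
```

items has length 7. The slice items[0:6] selects indices [0, 1, 2, 3, 4, 5] (0->3, 1->19, 2->16, 3->1, 4->7, 5->12), giving [3, 19, 16, 1, 7, 12].

[3, 19, 16, 1, 7, 12]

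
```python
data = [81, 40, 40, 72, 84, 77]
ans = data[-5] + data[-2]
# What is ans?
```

data has length 6. Negative index -5 maps to positive index 6 + (-5) = 1. data[1] = 40.
data has length 6. Negative index -2 maps to positive index 6 + (-2) = 4. data[4] = 84.
Sum: 40 + 84 = 124.

124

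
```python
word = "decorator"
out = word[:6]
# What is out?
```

word has length 9. The slice word[:6] selects indices [0, 1, 2, 3, 4, 5] (0->'d', 1->'e', 2->'c', 3->'o', 4->'r', 5->'a'), giving 'decora'.

'decora'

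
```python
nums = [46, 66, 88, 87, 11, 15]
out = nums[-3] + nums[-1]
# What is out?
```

nums has length 6. Negative index -3 maps to positive index 6 + (-3) = 3. nums[3] = 87.
nums has length 6. Negative index -1 maps to positive index 6 + (-1) = 5. nums[5] = 15.
Sum: 87 + 15 = 102.

102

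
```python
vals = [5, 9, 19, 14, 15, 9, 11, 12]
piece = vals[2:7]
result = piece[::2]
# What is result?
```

vals has length 8. The slice vals[2:7] selects indices [2, 3, 4, 5, 6] (2->19, 3->14, 4->15, 5->9, 6->11), giving [19, 14, 15, 9, 11]. So piece = [19, 14, 15, 9, 11]. piece has length 5. The slice piece[::2] selects indices [0, 2, 4] (0->19, 2->15, 4->11), giving [19, 15, 11].

[19, 15, 11]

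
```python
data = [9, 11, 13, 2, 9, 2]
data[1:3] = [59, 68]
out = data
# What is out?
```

data starts as [9, 11, 13, 2, 9, 2] (length 6). The slice data[1:3] covers indices [1, 2] with values [11, 13]. Replacing that slice with [59, 68] (same length) produces [9, 59, 68, 2, 9, 2].

[9, 59, 68, 2, 9, 2]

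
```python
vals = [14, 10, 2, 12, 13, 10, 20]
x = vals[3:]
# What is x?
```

vals has length 7. The slice vals[3:] selects indices [3, 4, 5, 6] (3->12, 4->13, 5->10, 6->20), giving [12, 13, 10, 20].

[12, 13, 10, 20]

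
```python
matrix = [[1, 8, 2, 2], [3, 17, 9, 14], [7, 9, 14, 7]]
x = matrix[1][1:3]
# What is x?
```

matrix[1] = [3, 17, 9, 14]. matrix[1] has length 4. The slice matrix[1][1:3] selects indices [1, 2] (1->17, 2->9), giving [17, 9].

[17, 9]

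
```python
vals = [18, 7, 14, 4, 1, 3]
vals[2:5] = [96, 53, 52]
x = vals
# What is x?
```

vals starts as [18, 7, 14, 4, 1, 3] (length 6). The slice vals[2:5] covers indices [2, 3, 4] with values [14, 4, 1]. Replacing that slice with [96, 53, 52] (same length) produces [18, 7, 96, 53, 52, 3].

[18, 7, 96, 53, 52, 3]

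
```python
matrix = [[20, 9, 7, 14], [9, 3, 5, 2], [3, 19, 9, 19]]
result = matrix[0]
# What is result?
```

matrix has 3 rows. Row 0 is [20, 9, 7, 14].

[20, 9, 7, 14]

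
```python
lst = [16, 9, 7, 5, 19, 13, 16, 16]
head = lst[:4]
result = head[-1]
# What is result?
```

lst has length 8. The slice lst[:4] selects indices [0, 1, 2, 3] (0->16, 1->9, 2->7, 3->5), giving [16, 9, 7, 5]. So head = [16, 9, 7, 5]. Then head[-1] = 5.

5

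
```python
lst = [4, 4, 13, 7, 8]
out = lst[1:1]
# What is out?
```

lst has length 5. The slice lst[1:1] resolves to an empty index range, so the result is [].

[]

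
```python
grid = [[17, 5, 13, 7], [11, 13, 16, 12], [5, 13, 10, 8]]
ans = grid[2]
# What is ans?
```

grid has 3 rows. Row 2 is [5, 13, 10, 8].

[5, 13, 10, 8]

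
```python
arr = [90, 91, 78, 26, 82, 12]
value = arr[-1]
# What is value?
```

arr has length 6. Negative index -1 maps to positive index 6 + (-1) = 5. arr[5] = 12.

12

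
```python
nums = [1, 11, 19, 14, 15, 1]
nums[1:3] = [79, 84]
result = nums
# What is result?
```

nums starts as [1, 11, 19, 14, 15, 1] (length 6). The slice nums[1:3] covers indices [1, 2] with values [11, 19]. Replacing that slice with [79, 84] (same length) produces [1, 79, 84, 14, 15, 1].

[1, 79, 84, 14, 15, 1]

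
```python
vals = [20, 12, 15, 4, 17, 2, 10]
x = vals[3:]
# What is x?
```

vals has length 7. The slice vals[3:] selects indices [3, 4, 5, 6] (3->4, 4->17, 5->2, 6->10), giving [4, 17, 2, 10].

[4, 17, 2, 10]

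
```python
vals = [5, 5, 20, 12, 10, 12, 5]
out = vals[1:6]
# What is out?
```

vals has length 7. The slice vals[1:6] selects indices [1, 2, 3, 4, 5] (1->5, 2->20, 3->12, 4->10, 5->12), giving [5, 20, 12, 10, 12].

[5, 20, 12, 10, 12]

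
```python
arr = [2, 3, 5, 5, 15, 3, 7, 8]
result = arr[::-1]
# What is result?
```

arr has length 8. The slice arr[::-1] selects indices [7, 6, 5, 4, 3, 2, 1, 0] (7->8, 6->7, 5->3, 4->15, 3->5, 2->5, 1->3, 0->2), giving [8, 7, 3, 15, 5, 5, 3, 2].

[8, 7, 3, 15, 5, 5, 3, 2]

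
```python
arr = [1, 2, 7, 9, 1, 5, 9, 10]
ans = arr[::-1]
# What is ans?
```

arr has length 8. The slice arr[::-1] selects indices [7, 6, 5, 4, 3, 2, 1, 0] (7->10, 6->9, 5->5, 4->1, 3->9, 2->7, 1->2, 0->1), giving [10, 9, 5, 1, 9, 7, 2, 1].

[10, 9, 5, 1, 9, 7, 2, 1]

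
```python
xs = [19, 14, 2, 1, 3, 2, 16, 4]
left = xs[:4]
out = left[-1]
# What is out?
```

xs has length 8. The slice xs[:4] selects indices [0, 1, 2, 3] (0->19, 1->14, 2->2, 3->1), giving [19, 14, 2, 1]. So left = [19, 14, 2, 1]. Then left[-1] = 1.

1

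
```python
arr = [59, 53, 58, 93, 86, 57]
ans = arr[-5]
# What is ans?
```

arr has length 6. Negative index -5 maps to positive index 6 + (-5) = 1. arr[1] = 53.

53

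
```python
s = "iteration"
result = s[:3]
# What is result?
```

s has length 9. The slice s[:3] selects indices [0, 1, 2] (0->'i', 1->'t', 2->'e'), giving 'ite'.

'ite'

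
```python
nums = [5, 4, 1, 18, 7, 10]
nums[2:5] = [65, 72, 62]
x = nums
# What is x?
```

nums starts as [5, 4, 1, 18, 7, 10] (length 6). The slice nums[2:5] covers indices [2, 3, 4] with values [1, 18, 7]. Replacing that slice with [65, 72, 62] (same length) produces [5, 4, 65, 72, 62, 10].

[5, 4, 65, 72, 62, 10]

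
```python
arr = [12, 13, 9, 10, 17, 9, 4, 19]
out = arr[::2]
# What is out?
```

arr has length 8. The slice arr[::2] selects indices [0, 2, 4, 6] (0->12, 2->9, 4->17, 6->4), giving [12, 9, 17, 4].

[12, 9, 17, 4]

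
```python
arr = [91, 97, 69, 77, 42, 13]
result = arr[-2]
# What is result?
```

arr has length 6. Negative index -2 maps to positive index 6 + (-2) = 4. arr[4] = 42.

42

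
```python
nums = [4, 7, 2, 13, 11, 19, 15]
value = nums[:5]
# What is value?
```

nums has length 7. The slice nums[:5] selects indices [0, 1, 2, 3, 4] (0->4, 1->7, 2->2, 3->13, 4->11), giving [4, 7, 2, 13, 11].

[4, 7, 2, 13, 11]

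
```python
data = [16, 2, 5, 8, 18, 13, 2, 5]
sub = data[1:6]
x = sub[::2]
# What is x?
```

data has length 8. The slice data[1:6] selects indices [1, 2, 3, 4, 5] (1->2, 2->5, 3->8, 4->18, 5->13), giving [2, 5, 8, 18, 13]. So sub = [2, 5, 8, 18, 13]. sub has length 5. The slice sub[::2] selects indices [0, 2, 4] (0->2, 2->8, 4->13), giving [2, 8, 13].

[2, 8, 13]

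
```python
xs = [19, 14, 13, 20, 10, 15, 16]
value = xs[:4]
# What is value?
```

xs has length 7. The slice xs[:4] selects indices [0, 1, 2, 3] (0->19, 1->14, 2->13, 3->20), giving [19, 14, 13, 20].

[19, 14, 13, 20]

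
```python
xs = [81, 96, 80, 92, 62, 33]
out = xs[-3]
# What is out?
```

xs has length 6. Negative index -3 maps to positive index 6 + (-3) = 3. xs[3] = 92.

92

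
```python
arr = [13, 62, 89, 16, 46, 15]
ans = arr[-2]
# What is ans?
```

arr has length 6. Negative index -2 maps to positive index 6 + (-2) = 4. arr[4] = 46.

46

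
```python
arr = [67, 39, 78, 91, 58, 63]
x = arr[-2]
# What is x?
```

arr has length 6. Negative index -2 maps to positive index 6 + (-2) = 4. arr[4] = 58.

58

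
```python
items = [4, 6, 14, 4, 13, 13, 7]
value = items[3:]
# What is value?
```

items has length 7. The slice items[3:] selects indices [3, 4, 5, 6] (3->4, 4->13, 5->13, 6->7), giving [4, 13, 13, 7].

[4, 13, 13, 7]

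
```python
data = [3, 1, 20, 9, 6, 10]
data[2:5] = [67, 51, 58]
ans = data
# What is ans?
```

data starts as [3, 1, 20, 9, 6, 10] (length 6). The slice data[2:5] covers indices [2, 3, 4] with values [20, 9, 6]. Replacing that slice with [67, 51, 58] (same length) produces [3, 1, 67, 51, 58, 10].

[3, 1, 67, 51, 58, 10]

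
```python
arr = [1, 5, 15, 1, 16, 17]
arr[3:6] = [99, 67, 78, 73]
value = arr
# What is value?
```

arr starts as [1, 5, 15, 1, 16, 17] (length 6). The slice arr[3:6] covers indices [3, 4, 5] with values [1, 16, 17]. Replacing that slice with [99, 67, 78, 73] (different length) produces [1, 5, 15, 99, 67, 78, 73].

[1, 5, 15, 99, 67, 78, 73]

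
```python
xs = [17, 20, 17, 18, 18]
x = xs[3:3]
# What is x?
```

xs has length 5. The slice xs[3:3] resolves to an empty index range, so the result is [].

[]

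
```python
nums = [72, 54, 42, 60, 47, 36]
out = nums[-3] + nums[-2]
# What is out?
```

nums has length 6. Negative index -3 maps to positive index 6 + (-3) = 3. nums[3] = 60.
nums has length 6. Negative index -2 maps to positive index 6 + (-2) = 4. nums[4] = 47.
Sum: 60 + 47 = 107.

107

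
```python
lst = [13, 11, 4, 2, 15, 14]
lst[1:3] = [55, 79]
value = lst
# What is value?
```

lst starts as [13, 11, 4, 2, 15, 14] (length 6). The slice lst[1:3] covers indices [1, 2] with values [11, 4]. Replacing that slice with [55, 79] (same length) produces [13, 55, 79, 2, 15, 14].

[13, 55, 79, 2, 15, 14]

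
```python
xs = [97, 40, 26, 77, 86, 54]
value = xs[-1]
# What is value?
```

xs has length 6. Negative index -1 maps to positive index 6 + (-1) = 5. xs[5] = 54.

54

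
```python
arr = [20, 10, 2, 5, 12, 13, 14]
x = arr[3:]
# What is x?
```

arr has length 7. The slice arr[3:] selects indices [3, 4, 5, 6] (3->5, 4->12, 5->13, 6->14), giving [5, 12, 13, 14].

[5, 12, 13, 14]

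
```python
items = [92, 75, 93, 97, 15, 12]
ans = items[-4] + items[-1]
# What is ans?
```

items has length 6. Negative index -4 maps to positive index 6 + (-4) = 2. items[2] = 93.
items has length 6. Negative index -1 maps to positive index 6 + (-1) = 5. items[5] = 12.
Sum: 93 + 12 = 105.

105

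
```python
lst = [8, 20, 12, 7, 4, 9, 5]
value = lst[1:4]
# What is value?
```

lst has length 7. The slice lst[1:4] selects indices [1, 2, 3] (1->20, 2->12, 3->7), giving [20, 12, 7].

[20, 12, 7]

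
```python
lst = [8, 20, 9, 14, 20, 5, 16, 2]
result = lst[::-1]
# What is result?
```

lst has length 8. The slice lst[::-1] selects indices [7, 6, 5, 4, 3, 2, 1, 0] (7->2, 6->16, 5->5, 4->20, 3->14, 2->9, 1->20, 0->8), giving [2, 16, 5, 20, 14, 9, 20, 8].

[2, 16, 5, 20, 14, 9, 20, 8]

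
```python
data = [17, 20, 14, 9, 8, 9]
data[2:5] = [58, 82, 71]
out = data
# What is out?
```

data starts as [17, 20, 14, 9, 8, 9] (length 6). The slice data[2:5] covers indices [2, 3, 4] with values [14, 9, 8]. Replacing that slice with [58, 82, 71] (same length) produces [17, 20, 58, 82, 71, 9].

[17, 20, 58, 82, 71, 9]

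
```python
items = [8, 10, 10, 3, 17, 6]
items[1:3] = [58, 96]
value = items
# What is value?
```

items starts as [8, 10, 10, 3, 17, 6] (length 6). The slice items[1:3] covers indices [1, 2] with values [10, 10]. Replacing that slice with [58, 96] (same length) produces [8, 58, 96, 3, 17, 6].

[8, 58, 96, 3, 17, 6]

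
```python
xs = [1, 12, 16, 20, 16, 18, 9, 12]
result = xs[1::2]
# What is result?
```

xs has length 8. The slice xs[1::2] selects indices [1, 3, 5, 7] (1->12, 3->20, 5->18, 7->12), giving [12, 20, 18, 12].

[12, 20, 18, 12]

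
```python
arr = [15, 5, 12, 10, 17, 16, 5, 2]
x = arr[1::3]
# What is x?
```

arr has length 8. The slice arr[1::3] selects indices [1, 4, 7] (1->5, 4->17, 7->2), giving [5, 17, 2].

[5, 17, 2]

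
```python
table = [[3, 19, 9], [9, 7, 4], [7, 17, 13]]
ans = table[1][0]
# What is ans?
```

table[1] = [9, 7, 4]. Taking column 0 of that row yields 9.

9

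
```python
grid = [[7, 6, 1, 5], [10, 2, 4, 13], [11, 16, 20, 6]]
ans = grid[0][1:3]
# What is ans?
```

grid[0] = [7, 6, 1, 5]. grid[0] has length 4. The slice grid[0][1:3] selects indices [1, 2] (1->6, 2->1), giving [6, 1].

[6, 1]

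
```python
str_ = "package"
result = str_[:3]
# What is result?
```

str_ has length 7. The slice str_[:3] selects indices [0, 1, 2] (0->'p', 1->'a', 2->'c'), giving 'pac'.

'pac'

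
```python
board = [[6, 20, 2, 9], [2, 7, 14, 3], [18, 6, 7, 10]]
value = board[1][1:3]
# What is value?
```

board[1] = [2, 7, 14, 3]. board[1] has length 4. The slice board[1][1:3] selects indices [1, 2] (1->7, 2->14), giving [7, 14].

[7, 14]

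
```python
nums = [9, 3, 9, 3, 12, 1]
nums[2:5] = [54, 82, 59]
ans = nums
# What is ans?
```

nums starts as [9, 3, 9, 3, 12, 1] (length 6). The slice nums[2:5] covers indices [2, 3, 4] with values [9, 3, 12]. Replacing that slice with [54, 82, 59] (same length) produces [9, 3, 54, 82, 59, 1].

[9, 3, 54, 82, 59, 1]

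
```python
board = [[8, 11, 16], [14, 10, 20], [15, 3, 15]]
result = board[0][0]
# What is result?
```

board[0] = [8, 11, 16]. Taking column 0 of that row yields 8.

8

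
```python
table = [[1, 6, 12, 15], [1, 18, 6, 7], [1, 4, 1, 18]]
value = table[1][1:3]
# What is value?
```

table[1] = [1, 18, 6, 7]. table[1] has length 4. The slice table[1][1:3] selects indices [1, 2] (1->18, 2->6), giving [18, 6].

[18, 6]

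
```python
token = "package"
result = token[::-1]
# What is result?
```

token has length 7. The slice token[::-1] selects indices [6, 5, 4, 3, 2, 1, 0] (6->'e', 5->'g', 4->'a', 3->'k', 2->'c', 1->'a', 0->'p'), giving 'egakcap'.

'egakcap'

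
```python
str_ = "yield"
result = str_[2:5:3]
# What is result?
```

str_ has length 5. The slice str_[2:5:3] selects indices [2] (2->'e'), giving 'e'.

'e'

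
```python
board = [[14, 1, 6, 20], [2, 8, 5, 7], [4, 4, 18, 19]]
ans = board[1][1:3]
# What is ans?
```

board[1] = [2, 8, 5, 7]. board[1] has length 4. The slice board[1][1:3] selects indices [1, 2] (1->8, 2->5), giving [8, 5].

[8, 5]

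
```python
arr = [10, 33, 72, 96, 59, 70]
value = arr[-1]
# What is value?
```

arr has length 6. Negative index -1 maps to positive index 6 + (-1) = 5. arr[5] = 70.

70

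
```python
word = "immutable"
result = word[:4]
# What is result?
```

word has length 9. The slice word[:4] selects indices [0, 1, 2, 3] (0->'i', 1->'m', 2->'m', 3->'u'), giving 'immu'.

'immu'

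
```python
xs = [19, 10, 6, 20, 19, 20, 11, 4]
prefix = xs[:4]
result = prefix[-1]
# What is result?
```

xs has length 8. The slice xs[:4] selects indices [0, 1, 2, 3] (0->19, 1->10, 2->6, 3->20), giving [19, 10, 6, 20]. So prefix = [19, 10, 6, 20]. Then prefix[-1] = 20.

20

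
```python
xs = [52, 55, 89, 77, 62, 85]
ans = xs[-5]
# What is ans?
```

xs has length 6. Negative index -5 maps to positive index 6 + (-5) = 1. xs[1] = 55.

55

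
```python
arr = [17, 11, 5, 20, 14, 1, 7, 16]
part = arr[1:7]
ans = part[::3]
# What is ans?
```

arr has length 8. The slice arr[1:7] selects indices [1, 2, 3, 4, 5, 6] (1->11, 2->5, 3->20, 4->14, 5->1, 6->7), giving [11, 5, 20, 14, 1, 7]. So part = [11, 5, 20, 14, 1, 7]. part has length 6. The slice part[::3] selects indices [0, 3] (0->11, 3->14), giving [11, 14].

[11, 14]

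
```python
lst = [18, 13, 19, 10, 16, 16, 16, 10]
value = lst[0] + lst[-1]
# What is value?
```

lst has length 8. lst[0] = 18.
lst has length 8. Negative index -1 maps to positive index 8 + (-1) = 7. lst[7] = 10.
Sum: 18 + 10 = 28.

28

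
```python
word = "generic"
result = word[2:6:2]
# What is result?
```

word has length 7. The slice word[2:6:2] selects indices [2, 4] (2->'n', 4->'r'), giving 'nr'.

'nr'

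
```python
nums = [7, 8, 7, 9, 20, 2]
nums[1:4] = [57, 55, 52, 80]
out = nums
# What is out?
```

nums starts as [7, 8, 7, 9, 20, 2] (length 6). The slice nums[1:4] covers indices [1, 2, 3] with values [8, 7, 9]. Replacing that slice with [57, 55, 52, 80] (different length) produces [7, 57, 55, 52, 80, 20, 2].

[7, 57, 55, 52, 80, 20, 2]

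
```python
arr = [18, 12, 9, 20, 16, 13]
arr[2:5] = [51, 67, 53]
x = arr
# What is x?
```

arr starts as [18, 12, 9, 20, 16, 13] (length 6). The slice arr[2:5] covers indices [2, 3, 4] with values [9, 20, 16]. Replacing that slice with [51, 67, 53] (same length) produces [18, 12, 51, 67, 53, 13].

[18, 12, 51, 67, 53, 13]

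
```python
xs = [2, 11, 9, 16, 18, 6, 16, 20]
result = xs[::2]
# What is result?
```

xs has length 8. The slice xs[::2] selects indices [0, 2, 4, 6] (0->2, 2->9, 4->18, 6->16), giving [2, 9, 18, 16].

[2, 9, 18, 16]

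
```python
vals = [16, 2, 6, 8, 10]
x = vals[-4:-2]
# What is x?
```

vals has length 5. The slice vals[-4:-2] selects indices [1, 2] (1->2, 2->6), giving [2, 6].

[2, 6]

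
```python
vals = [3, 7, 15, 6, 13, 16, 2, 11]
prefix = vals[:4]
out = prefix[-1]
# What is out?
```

vals has length 8. The slice vals[:4] selects indices [0, 1, 2, 3] (0->3, 1->7, 2->15, 3->6), giving [3, 7, 15, 6]. So prefix = [3, 7, 15, 6]. Then prefix[-1] = 6.

6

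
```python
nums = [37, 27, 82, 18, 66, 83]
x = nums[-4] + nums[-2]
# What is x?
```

nums has length 6. Negative index -4 maps to positive index 6 + (-4) = 2. nums[2] = 82.
nums has length 6. Negative index -2 maps to positive index 6 + (-2) = 4. nums[4] = 66.
Sum: 82 + 66 = 148.

148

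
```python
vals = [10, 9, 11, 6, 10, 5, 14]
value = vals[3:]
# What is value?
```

vals has length 7. The slice vals[3:] selects indices [3, 4, 5, 6] (3->6, 4->10, 5->5, 6->14), giving [6, 10, 5, 14].

[6, 10, 5, 14]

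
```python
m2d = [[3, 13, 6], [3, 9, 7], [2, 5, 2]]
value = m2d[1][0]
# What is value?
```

m2d[1] = [3, 9, 7]. Taking column 0 of that row yields 3.

3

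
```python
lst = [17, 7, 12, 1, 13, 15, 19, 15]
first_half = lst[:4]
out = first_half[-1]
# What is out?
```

lst has length 8. The slice lst[:4] selects indices [0, 1, 2, 3] (0->17, 1->7, 2->12, 3->1), giving [17, 7, 12, 1]. So first_half = [17, 7, 12, 1]. Then first_half[-1] = 1.

1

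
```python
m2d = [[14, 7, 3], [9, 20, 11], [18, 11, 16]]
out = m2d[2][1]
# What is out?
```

m2d[2] = [18, 11, 16]. Taking column 1 of that row yields 11.

11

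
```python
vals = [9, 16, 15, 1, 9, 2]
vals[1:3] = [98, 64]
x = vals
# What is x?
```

vals starts as [9, 16, 15, 1, 9, 2] (length 6). The slice vals[1:3] covers indices [1, 2] with values [16, 15]. Replacing that slice with [98, 64] (same length) produces [9, 98, 64, 1, 9, 2].

[9, 98, 64, 1, 9, 2]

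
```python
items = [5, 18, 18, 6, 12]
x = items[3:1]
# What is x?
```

items has length 5. The slice items[3:1] resolves to an empty index range, so the result is [].

[]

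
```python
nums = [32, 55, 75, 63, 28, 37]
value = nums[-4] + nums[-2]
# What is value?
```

nums has length 6. Negative index -4 maps to positive index 6 + (-4) = 2. nums[2] = 75.
nums has length 6. Negative index -2 maps to positive index 6 + (-2) = 4. nums[4] = 28.
Sum: 75 + 28 = 103.

103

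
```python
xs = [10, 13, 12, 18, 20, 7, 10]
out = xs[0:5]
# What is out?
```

xs has length 7. The slice xs[0:5] selects indices [0, 1, 2, 3, 4] (0->10, 1->13, 2->12, 3->18, 4->20), giving [10, 13, 12, 18, 20].

[10, 13, 12, 18, 20]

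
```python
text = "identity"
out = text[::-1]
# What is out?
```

text has length 8. The slice text[::-1] selects indices [7, 6, 5, 4, 3, 2, 1, 0] (7->'y', 6->'t', 5->'i', 4->'t', 3->'n', 2->'e', 1->'d', 0->'i'), giving 'ytitnedi'.

'ytitnedi'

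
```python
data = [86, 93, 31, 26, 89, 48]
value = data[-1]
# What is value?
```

data has length 6. Negative index -1 maps to positive index 6 + (-1) = 5. data[5] = 48.

48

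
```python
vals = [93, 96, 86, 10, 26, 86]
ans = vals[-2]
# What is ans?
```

vals has length 6. Negative index -2 maps to positive index 6 + (-2) = 4. vals[4] = 26.

26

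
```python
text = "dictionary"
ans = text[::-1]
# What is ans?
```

text has length 10. The slice text[::-1] selects indices [9, 8, 7, 6, 5, 4, 3, 2, 1, 0] (9->'y', 8->'r', 7->'a', 6->'n', 5->'o', 4->'i', 3->'t', 2->'c', 1->'i', 0->'d'), giving 'yranoitcid'.

'yranoitcid'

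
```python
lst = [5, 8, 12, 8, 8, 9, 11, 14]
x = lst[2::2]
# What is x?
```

lst has length 8. The slice lst[2::2] selects indices [2, 4, 6] (2->12, 4->8, 6->11), giving [12, 8, 11].

[12, 8, 11]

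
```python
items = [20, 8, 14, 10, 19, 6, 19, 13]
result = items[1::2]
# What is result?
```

items has length 8. The slice items[1::2] selects indices [1, 3, 5, 7] (1->8, 3->10, 5->6, 7->13), giving [8, 10, 6, 13].

[8, 10, 6, 13]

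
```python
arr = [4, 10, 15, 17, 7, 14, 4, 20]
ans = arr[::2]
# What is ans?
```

arr has length 8. The slice arr[::2] selects indices [0, 2, 4, 6] (0->4, 2->15, 4->7, 6->4), giving [4, 15, 7, 4].

[4, 15, 7, 4]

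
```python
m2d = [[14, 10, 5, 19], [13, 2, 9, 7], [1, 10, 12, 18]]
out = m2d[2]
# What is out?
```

m2d has 3 rows. Row 2 is [1, 10, 12, 18].

[1, 10, 12, 18]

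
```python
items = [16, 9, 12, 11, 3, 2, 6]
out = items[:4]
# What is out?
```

items has length 7. The slice items[:4] selects indices [0, 1, 2, 3] (0->16, 1->9, 2->12, 3->11), giving [16, 9, 12, 11].

[16, 9, 12, 11]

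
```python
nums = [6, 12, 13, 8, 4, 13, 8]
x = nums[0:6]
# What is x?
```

nums has length 7. The slice nums[0:6] selects indices [0, 1, 2, 3, 4, 5] (0->6, 1->12, 2->13, 3->8, 4->4, 5->13), giving [6, 12, 13, 8, 4, 13].

[6, 12, 13, 8, 4, 13]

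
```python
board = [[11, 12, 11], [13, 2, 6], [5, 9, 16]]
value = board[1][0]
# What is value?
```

board[1] = [13, 2, 6]. Taking column 0 of that row yields 13.

13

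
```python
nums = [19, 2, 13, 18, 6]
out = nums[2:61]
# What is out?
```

nums has length 5. The slice nums[2:61] selects indices [2, 3, 4] (2->13, 3->18, 4->6), giving [13, 18, 6].

[13, 18, 6]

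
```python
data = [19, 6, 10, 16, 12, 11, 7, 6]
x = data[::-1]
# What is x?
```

data has length 8. The slice data[::-1] selects indices [7, 6, 5, 4, 3, 2, 1, 0] (7->6, 6->7, 5->11, 4->12, 3->16, 2->10, 1->6, 0->19), giving [6, 7, 11, 12, 16, 10, 6, 19].

[6, 7, 11, 12, 16, 10, 6, 19]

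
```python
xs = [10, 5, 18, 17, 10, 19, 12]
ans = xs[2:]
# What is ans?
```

xs has length 7. The slice xs[2:] selects indices [2, 3, 4, 5, 6] (2->18, 3->17, 4->10, 5->19, 6->12), giving [18, 17, 10, 19, 12].

[18, 17, 10, 19, 12]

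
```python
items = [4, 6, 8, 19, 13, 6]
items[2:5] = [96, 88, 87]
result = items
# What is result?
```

items starts as [4, 6, 8, 19, 13, 6] (length 6). The slice items[2:5] covers indices [2, 3, 4] with values [8, 19, 13]. Replacing that slice with [96, 88, 87] (same length) produces [4, 6, 96, 88, 87, 6].

[4, 6, 96, 88, 87, 6]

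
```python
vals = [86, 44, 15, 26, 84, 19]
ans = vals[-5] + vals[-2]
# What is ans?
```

vals has length 6. Negative index -5 maps to positive index 6 + (-5) = 1. vals[1] = 44.
vals has length 6. Negative index -2 maps to positive index 6 + (-2) = 4. vals[4] = 84.
Sum: 44 + 84 = 128.

128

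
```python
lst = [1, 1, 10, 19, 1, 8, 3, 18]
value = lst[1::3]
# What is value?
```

lst has length 8. The slice lst[1::3] selects indices [1, 4, 7] (1->1, 4->1, 7->18), giving [1, 1, 18].

[1, 1, 18]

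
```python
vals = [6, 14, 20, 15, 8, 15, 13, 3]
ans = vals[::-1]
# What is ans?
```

vals has length 8. The slice vals[::-1] selects indices [7, 6, 5, 4, 3, 2, 1, 0] (7->3, 6->13, 5->15, 4->8, 3->15, 2->20, 1->14, 0->6), giving [3, 13, 15, 8, 15, 20, 14, 6].

[3, 13, 15, 8, 15, 20, 14, 6]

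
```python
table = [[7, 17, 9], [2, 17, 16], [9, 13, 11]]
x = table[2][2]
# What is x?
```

table[2] = [9, 13, 11]. Taking column 2 of that row yields 11.

11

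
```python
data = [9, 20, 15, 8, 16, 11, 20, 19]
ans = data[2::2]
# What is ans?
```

data has length 8. The slice data[2::2] selects indices [2, 4, 6] (2->15, 4->16, 6->20), giving [15, 16, 20].

[15, 16, 20]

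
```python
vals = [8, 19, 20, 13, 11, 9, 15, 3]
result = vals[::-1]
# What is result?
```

vals has length 8. The slice vals[::-1] selects indices [7, 6, 5, 4, 3, 2, 1, 0] (7->3, 6->15, 5->9, 4->11, 3->13, 2->20, 1->19, 0->8), giving [3, 15, 9, 11, 13, 20, 19, 8].

[3, 15, 9, 11, 13, 20, 19, 8]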